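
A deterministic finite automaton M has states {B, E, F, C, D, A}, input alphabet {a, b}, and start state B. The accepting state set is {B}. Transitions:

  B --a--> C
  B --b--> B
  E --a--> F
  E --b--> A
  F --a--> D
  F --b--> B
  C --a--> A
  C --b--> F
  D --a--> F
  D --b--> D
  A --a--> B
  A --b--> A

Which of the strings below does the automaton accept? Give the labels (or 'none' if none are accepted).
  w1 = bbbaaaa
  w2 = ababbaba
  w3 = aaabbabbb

w1: B → B → B → B → C → A → B → C  → end C, rejected
w2: B → C → F → D → D → D → F → B → C  → end C, rejected
w3: B → C → A → B → B → B → C → F → B → B  → end B, accepted

w3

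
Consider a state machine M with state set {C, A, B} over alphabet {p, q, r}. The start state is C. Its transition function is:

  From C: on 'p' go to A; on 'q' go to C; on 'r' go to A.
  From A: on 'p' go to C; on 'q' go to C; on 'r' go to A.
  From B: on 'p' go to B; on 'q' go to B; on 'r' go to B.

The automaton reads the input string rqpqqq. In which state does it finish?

start at C
read 'r': C → A
read 'q': A → C
read 'p': C → A
read 'q': A → C
read 'q': C → C
read 'q': C → C

C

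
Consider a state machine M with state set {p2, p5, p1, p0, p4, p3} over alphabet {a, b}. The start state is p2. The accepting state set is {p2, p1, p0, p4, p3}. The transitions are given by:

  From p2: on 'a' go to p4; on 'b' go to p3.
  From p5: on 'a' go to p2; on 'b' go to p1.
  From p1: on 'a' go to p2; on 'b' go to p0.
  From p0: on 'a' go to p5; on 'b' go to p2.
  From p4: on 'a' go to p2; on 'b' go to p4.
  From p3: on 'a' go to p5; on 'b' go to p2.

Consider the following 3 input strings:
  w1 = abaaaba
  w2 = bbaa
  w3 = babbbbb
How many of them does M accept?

2

w1:
  start at p2
  read 'a': p2 → p4
  read 'b': p4 → p4
  read 'a': p4 → p2
  read 'a': p2 → p4
  read 'a': p4 → p2
  read 'b': p2 → p3
  read 'a': p3 → p5
  end p5, rejected
w2:
  start at p2
  read 'b': p2 → p3
  read 'b': p3 → p2
  read 'a': p2 → p4
  read 'a': p4 → p2
  end p2, accepted
w3:
  start at p2
  read 'b': p2 → p3
  read 'a': p3 → p5
  read 'b': p5 → p1
  read 'b': p1 → p0
  read 'b': p0 → p2
  read 'b': p2 → p3
  read 'b': p3 → p2
  end p2, accepted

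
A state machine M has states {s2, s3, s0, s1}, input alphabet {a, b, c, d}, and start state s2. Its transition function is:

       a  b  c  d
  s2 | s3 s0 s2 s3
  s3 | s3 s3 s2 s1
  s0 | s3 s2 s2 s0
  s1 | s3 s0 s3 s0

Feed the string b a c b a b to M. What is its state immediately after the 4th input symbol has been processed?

s2 → s0 → s3 → s2 → s0
After 4 symbols: s0.

s0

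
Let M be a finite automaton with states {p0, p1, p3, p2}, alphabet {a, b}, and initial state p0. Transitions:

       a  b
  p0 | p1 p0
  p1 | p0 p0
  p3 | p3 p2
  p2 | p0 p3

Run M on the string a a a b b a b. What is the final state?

p0

start at p0
read 'a': p0 → p1
read 'a': p1 → p0
read 'a': p0 → p1
read 'b': p1 → p0
read 'b': p0 → p0
read 'a': p0 → p1
read 'b': p1 → p0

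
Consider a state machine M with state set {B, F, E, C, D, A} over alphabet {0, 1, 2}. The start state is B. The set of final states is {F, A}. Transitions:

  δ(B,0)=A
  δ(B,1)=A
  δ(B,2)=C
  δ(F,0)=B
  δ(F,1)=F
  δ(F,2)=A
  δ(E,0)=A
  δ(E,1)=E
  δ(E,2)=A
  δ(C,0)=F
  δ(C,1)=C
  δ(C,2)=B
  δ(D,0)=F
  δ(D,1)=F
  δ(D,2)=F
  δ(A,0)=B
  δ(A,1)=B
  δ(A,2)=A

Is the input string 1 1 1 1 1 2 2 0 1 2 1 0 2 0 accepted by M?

No

Trace: B -1-> A -1-> B -1-> A -1-> B -1-> A -2-> A -2-> A -0-> B -1-> A -2-> A -1-> B -0-> A -2-> A -0-> B
End state B is not accepting.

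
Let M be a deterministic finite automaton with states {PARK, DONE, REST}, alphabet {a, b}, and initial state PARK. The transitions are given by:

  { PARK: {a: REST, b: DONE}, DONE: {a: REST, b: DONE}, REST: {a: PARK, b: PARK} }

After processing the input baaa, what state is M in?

REST

start at PARK
read 'b': PARK → DONE
read 'a': DONE → REST
read 'a': REST → PARK
read 'a': PARK → REST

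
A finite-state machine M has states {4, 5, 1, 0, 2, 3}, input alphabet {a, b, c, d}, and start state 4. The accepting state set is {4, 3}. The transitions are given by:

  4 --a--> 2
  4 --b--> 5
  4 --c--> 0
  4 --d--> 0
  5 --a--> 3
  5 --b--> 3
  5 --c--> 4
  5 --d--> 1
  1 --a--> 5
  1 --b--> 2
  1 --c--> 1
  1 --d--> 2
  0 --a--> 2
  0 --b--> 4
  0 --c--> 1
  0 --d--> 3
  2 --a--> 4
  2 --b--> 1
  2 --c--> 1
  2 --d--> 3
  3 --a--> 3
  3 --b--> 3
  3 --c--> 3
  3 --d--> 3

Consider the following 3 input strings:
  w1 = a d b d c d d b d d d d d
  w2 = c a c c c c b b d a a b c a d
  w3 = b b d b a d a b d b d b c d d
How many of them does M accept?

w1: 4 → 2 → 3 → 3 → 3 → 3 → 3 → 3 → 3 → 3 → 3 → 3 → 3 → 3  → end 3, accepted
w2: 4 → 0 → 2 → 1 → 1 → 1 → 1 → 2 → 1 → 2 → 4 → 2 → 1 → 1 → 5 → 1  → end 1, rejected
w3: 4 → 5 → 3 → 3 → 3 → 3 → 3 → 3 → 3 → 3 → 3 → 3 → 3 → 3 → 3 → 3  → end 3, accepted

2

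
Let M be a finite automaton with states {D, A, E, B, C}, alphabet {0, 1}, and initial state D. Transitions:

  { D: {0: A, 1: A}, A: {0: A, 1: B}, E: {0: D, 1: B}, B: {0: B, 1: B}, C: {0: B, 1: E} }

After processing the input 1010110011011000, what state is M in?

B

Trace: D -1-> A -0-> A -1-> B -0-> B -1-> B -1-> B -0-> B -0-> B -1-> B -1-> B -0-> B -1-> B -1-> B -0-> B -0-> B -0-> B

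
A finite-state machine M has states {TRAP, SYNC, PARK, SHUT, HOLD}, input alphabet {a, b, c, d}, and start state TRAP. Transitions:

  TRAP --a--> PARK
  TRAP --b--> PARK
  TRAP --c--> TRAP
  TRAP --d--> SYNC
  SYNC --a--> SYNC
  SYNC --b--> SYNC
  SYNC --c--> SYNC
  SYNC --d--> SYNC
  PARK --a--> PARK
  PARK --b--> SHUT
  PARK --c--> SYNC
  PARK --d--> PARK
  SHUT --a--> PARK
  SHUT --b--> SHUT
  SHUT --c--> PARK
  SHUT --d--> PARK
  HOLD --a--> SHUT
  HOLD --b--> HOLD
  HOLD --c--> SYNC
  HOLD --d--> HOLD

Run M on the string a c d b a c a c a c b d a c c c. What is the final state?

start at TRAP
read 'a': TRAP → PARK
read 'c': PARK → SYNC
read 'd': SYNC → SYNC
read 'b': SYNC → SYNC
read 'a': SYNC → SYNC
read 'c': SYNC → SYNC
read 'a': SYNC → SYNC
read 'c': SYNC → SYNC
read 'a': SYNC → SYNC
read 'c': SYNC → SYNC
read 'b': SYNC → SYNC
read 'd': SYNC → SYNC
read 'a': SYNC → SYNC
read 'c': SYNC → SYNC
read 'c': SYNC → SYNC
read 'c': SYNC → SYNC

SYNC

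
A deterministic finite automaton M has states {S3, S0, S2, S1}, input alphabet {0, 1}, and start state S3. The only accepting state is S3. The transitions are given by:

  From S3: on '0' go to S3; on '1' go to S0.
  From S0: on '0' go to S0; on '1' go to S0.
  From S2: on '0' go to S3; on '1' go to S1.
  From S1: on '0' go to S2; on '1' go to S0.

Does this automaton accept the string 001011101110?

No

Trace: S3 -0-> S3 -0-> S3 -1-> S0 -0-> S0 -1-> S0 -1-> S0 -1-> S0 -0-> S0 -1-> S0 -1-> S0 -1-> S0 -0-> S0
End state S0 is not accepting.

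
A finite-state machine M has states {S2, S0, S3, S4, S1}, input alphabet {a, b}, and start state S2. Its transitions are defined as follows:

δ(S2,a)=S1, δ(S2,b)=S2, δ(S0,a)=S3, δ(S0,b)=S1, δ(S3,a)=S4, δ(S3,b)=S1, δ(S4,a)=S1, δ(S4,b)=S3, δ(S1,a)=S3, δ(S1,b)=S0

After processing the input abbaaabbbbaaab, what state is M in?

Trace: S2 -a-> S1 -b-> S0 -b-> S1 -a-> S3 -a-> S4 -a-> S1 -b-> S0 -b-> S1 -b-> S0 -b-> S1 -a-> S3 -a-> S4 -a-> S1 -b-> S0

S0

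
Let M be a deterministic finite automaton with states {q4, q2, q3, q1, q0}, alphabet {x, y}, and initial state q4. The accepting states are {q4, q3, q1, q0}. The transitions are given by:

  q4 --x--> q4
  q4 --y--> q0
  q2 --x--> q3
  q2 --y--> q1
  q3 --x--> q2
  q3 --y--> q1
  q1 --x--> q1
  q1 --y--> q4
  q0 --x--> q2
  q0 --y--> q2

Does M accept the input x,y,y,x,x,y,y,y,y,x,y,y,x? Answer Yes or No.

Yes

q4 → q4 → q0 → q2 → q3 → q2 → q1 → q4 → q0 → q2 → q3 → q1 → q4 → q4
End state q4 is accepting.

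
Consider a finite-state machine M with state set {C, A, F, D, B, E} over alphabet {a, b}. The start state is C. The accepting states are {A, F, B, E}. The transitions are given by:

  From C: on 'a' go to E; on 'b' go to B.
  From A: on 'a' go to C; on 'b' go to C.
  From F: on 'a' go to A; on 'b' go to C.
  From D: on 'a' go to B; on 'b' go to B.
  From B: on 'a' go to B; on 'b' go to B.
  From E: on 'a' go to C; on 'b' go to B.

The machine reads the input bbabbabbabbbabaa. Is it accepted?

Yes

start at C
read 'b': C → B
read 'b': B → B
read 'a': B → B
read 'b': B → B
read 'b': B → B
read 'a': B → B
read 'b': B → B
read 'b': B → B
read 'a': B → B
read 'b': B → B
read 'b': B → B
read 'b': B → B
read 'a': B → B
read 'b': B → B
read 'a': B → B
read 'a': B → B
End state B is accepting.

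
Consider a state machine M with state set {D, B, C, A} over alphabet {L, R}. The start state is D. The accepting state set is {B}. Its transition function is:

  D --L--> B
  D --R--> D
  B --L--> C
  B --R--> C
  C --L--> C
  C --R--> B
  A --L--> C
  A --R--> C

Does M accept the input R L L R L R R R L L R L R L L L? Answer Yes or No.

Trace: D -R-> D -L-> B -L-> C -R-> B -L-> C -R-> B -R-> C -R-> B -L-> C -L-> C -R-> B -L-> C -R-> B -L-> C -L-> C -L-> C
End state C is not accepting.

No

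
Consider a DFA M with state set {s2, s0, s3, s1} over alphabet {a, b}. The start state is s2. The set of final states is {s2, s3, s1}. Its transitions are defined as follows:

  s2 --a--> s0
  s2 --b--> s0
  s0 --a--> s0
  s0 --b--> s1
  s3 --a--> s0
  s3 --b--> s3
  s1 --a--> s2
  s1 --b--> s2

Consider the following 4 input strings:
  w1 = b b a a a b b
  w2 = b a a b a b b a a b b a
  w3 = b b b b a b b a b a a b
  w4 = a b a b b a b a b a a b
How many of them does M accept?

w1: s2 → s0 → s1 → s2 → s0 → s0 → s1 → s2  → end s2, accepted
w2: s2 → s0 → s0 → s0 → s1 → s2 → s0 → s1 → s2 → s0 → s1 → s2 → s0  → end s0, rejected
w3: s2 → s0 → s1 → s2 → s0 → s0 → s1 → s2 → s0 → s1 → s2 → s0 → s1  → end s1, accepted
w4: s2 → s0 → s1 → s2 → s0 → s1 → s2 → s0 → s0 → s1 → s2 → s0 → s1  → end s1, accepted

3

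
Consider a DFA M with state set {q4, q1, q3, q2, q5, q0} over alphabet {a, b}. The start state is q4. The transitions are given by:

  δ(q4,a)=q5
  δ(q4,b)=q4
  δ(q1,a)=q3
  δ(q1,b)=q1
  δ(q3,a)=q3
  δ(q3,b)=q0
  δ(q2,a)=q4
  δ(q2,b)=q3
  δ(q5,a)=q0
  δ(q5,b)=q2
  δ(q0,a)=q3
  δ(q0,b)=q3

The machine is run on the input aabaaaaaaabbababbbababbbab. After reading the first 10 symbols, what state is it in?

q3

q4 → q5 → q0 → q3 → q3 → q3 → q3 → q3 → q3 → q3 → q3
After 10 symbols: q3.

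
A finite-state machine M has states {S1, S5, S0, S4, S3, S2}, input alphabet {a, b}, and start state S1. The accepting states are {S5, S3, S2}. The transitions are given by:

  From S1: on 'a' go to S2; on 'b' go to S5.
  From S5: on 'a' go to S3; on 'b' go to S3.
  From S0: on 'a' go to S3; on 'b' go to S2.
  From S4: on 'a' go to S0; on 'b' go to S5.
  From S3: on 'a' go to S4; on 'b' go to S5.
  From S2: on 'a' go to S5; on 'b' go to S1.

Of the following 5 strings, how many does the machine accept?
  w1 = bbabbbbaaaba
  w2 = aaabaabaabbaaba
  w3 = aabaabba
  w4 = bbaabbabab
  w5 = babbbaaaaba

4

w1: Trace: S1 -b-> S5 -b-> S3 -a-> S4 -b-> S5 -b-> S3 -b-> S5 -b-> S3 -a-> S4 -a-> S0 -a-> S3 -b-> S5 -a-> S3  → end S3, accepted
w2: Trace: S1 -a-> S2 -a-> S5 -a-> S3 -b-> S5 -a-> S3 -a-> S4 -b-> S5 -a-> S3 -a-> S4 -b-> S5 -b-> S3 -a-> S4 -a-> S0 -b-> S2 -a-> S5  → end S5, accepted
w3: Trace: S1 -a-> S2 -a-> S5 -b-> S3 -a-> S4 -a-> S0 -b-> S2 -b-> S1 -a-> S2  → end S2, accepted
w4: Trace: S1 -b-> S5 -b-> S3 -a-> S4 -a-> S0 -b-> S2 -b-> S1 -a-> S2 -b-> S1 -a-> S2 -b-> S1  → end S1, rejected
w5: Trace: S1 -b-> S5 -a-> S3 -b-> S5 -b-> S3 -b-> S5 -a-> S3 -a-> S4 -a-> S0 -a-> S3 -b-> S5 -a-> S3  → end S3, accepted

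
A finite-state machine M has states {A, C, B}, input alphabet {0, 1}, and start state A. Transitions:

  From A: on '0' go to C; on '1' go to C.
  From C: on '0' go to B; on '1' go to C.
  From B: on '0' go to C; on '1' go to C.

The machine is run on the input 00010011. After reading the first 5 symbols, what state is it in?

B

A → C → B → C → C → B
After 5 symbols: B.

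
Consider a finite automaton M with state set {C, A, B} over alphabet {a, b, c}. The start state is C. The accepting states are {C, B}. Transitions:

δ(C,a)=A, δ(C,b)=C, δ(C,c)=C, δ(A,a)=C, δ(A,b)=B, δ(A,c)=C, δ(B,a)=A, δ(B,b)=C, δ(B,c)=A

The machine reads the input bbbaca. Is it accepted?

No

start at C
read 'b': C → C
read 'b': C → C
read 'b': C → C
read 'a': C → A
read 'c': A → C
read 'a': C → A
End state A is not accepting.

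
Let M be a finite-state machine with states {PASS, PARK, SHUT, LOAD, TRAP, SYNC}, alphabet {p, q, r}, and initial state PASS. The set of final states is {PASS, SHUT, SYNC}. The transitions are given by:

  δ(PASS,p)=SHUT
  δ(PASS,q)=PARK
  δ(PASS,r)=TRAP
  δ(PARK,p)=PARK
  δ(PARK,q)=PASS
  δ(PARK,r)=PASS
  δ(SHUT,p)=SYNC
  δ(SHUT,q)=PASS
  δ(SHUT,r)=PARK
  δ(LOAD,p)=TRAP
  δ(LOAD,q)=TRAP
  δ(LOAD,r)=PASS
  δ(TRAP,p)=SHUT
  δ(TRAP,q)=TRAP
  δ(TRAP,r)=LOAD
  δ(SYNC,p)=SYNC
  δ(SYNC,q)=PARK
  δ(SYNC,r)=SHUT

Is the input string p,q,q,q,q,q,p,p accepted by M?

Yes

PASS → SHUT → PASS → PARK → PASS → PARK → PASS → SHUT → SYNC
End state SYNC is accepting.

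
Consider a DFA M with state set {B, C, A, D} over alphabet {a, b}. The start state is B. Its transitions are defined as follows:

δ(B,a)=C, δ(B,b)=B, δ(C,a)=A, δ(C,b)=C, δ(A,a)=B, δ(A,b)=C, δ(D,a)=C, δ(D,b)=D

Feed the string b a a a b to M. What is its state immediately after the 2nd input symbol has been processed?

start at B
read 'b': B → B
read 'a': B → C
After 2 symbols: C.

C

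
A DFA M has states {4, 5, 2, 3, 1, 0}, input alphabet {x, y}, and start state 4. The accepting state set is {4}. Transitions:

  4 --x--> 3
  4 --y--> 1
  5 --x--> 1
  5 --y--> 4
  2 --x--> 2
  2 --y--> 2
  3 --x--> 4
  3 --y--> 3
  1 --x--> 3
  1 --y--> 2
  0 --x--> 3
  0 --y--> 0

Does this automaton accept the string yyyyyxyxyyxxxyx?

No

start at 4
read 'y': 4 → 1
read 'y': 1 → 2
read 'y': 2 → 2
read 'y': 2 → 2
read 'y': 2 → 2
read 'x': 2 → 2
read 'y': 2 → 2
read 'x': 2 → 2
read 'y': 2 → 2
read 'y': 2 → 2
read 'x': 2 → 2
read 'x': 2 → 2
read 'x': 2 → 2
read 'y': 2 → 2
read 'x': 2 → 2
End state 2 is not accepting.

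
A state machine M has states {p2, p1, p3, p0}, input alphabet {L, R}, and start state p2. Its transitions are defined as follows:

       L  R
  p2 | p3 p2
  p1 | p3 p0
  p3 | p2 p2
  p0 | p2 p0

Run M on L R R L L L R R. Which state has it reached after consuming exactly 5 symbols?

p2

Trace: p2 -L-> p3 -R-> p2 -R-> p2 -L-> p3 -L-> p2
After 5 symbols: p2.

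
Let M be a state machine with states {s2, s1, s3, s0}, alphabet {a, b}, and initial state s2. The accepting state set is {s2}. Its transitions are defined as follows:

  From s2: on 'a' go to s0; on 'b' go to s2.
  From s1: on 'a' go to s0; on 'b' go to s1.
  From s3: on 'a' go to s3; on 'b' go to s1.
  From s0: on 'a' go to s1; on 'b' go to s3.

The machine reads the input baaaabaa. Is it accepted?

No

start at s2
read 'b': s2 → s2
read 'a': s2 → s0
read 'a': s0 → s1
read 'a': s1 → s0
read 'a': s0 → s1
read 'b': s1 → s1
read 'a': s1 → s0
read 'a': s0 → s1
End state s1 is not accepting.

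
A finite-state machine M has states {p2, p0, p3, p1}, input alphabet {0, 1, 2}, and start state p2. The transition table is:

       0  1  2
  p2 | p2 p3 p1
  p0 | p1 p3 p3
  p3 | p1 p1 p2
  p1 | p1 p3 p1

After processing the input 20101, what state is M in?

p3

start at p2
read '2': p2 → p1
read '0': p1 → p1
read '1': p1 → p3
read '0': p3 → p1
read '1': p1 → p3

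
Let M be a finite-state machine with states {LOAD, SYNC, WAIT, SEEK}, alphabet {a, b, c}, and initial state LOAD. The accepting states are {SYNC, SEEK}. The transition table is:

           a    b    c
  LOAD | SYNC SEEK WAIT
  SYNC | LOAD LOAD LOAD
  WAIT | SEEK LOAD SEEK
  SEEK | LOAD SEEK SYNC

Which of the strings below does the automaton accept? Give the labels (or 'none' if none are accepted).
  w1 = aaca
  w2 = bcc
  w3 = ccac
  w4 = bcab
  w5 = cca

w1, w4

w1: LOAD → SYNC → LOAD → WAIT → SEEK  → end SEEK, accepted
w2: LOAD → SEEK → SYNC → LOAD  → end LOAD, rejected
w3: LOAD → WAIT → SEEK → LOAD → WAIT  → end WAIT, rejected
w4: LOAD → SEEK → SYNC → LOAD → SEEK  → end SEEK, accepted
w5: LOAD → WAIT → SEEK → LOAD  → end LOAD, rejected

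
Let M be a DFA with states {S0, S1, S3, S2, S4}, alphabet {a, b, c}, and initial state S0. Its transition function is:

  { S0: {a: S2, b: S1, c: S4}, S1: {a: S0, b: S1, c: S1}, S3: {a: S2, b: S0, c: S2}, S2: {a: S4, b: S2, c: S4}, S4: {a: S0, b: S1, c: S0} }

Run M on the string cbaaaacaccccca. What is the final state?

Trace: S0 -c-> S4 -b-> S1 -a-> S0 -a-> S2 -a-> S4 -a-> S0 -c-> S4 -a-> S0 -c-> S4 -c-> S0 -c-> S4 -c-> S0 -c-> S4 -a-> S0

S0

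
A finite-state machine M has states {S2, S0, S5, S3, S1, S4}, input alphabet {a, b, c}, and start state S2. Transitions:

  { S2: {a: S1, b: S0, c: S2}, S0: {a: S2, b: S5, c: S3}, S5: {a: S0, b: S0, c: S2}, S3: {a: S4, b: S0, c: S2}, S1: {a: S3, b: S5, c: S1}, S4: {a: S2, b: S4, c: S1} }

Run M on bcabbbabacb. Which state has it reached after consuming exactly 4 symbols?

start at S2
read 'b': S2 → S0
read 'c': S0 → S3
read 'a': S3 → S4
read 'b': S4 → S4
After 4 symbols: S4.

S4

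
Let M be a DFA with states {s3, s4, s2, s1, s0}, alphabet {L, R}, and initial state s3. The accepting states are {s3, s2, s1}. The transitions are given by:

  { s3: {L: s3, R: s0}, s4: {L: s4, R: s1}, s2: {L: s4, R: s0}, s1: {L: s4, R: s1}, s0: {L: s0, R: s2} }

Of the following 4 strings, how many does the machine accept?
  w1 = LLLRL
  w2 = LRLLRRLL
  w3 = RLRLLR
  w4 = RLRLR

w1:
  start at s3
  read 'L': s3 → s3
  read 'L': s3 → s3
  read 'L': s3 → s3
  read 'R': s3 → s0
  read 'L': s0 → s0
  end s0, rejected
w2:
  start at s3
  read 'L': s3 → s3
  read 'R': s3 → s0
  read 'L': s0 → s0
  read 'L': s0 → s0
  read 'R': s0 → s2
  read 'R': s2 → s0
  read 'L': s0 → s0
  read 'L': s0 → s0
  end s0, rejected
w3:
  start at s3
  read 'R': s3 → s0
  read 'L': s0 → s0
  read 'R': s0 → s2
  read 'L': s2 → s4
  read 'L': s4 → s4
  read 'R': s4 → s1
  end s1, accepted
w4:
  start at s3
  read 'R': s3 → s0
  read 'L': s0 → s0
  read 'R': s0 → s2
  read 'L': s2 → s4
  read 'R': s4 → s1
  end s1, accepted

2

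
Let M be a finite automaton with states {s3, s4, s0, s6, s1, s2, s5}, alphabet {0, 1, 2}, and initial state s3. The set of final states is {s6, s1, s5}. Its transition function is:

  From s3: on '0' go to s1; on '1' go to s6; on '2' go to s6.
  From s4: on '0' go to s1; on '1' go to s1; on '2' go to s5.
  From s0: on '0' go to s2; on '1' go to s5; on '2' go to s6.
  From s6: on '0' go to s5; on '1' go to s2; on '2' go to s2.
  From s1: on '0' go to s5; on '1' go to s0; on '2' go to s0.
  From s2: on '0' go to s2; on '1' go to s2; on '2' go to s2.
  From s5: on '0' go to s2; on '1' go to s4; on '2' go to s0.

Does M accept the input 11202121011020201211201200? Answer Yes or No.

start at s3
read '1': s3 → s6
read '1': s6 → s2
read '2': s2 → s2
read '0': s2 → s2
read '2': s2 → s2
read '1': s2 → s2
read '2': s2 → s2
read '1': s2 → s2
read '0': s2 → s2
read '1': s2 → s2
read '1': s2 → s2
read '0': s2 → s2
read '2': s2 → s2
read '0': s2 → s2
read '2': s2 → s2
read '0': s2 → s2
read '1': s2 → s2
read '2': s2 → s2
read '1': s2 → s2
read '1': s2 → s2
read '2': s2 → s2
read '0': s2 → s2
read '1': s2 → s2
read '2': s2 → s2
read '0': s2 → s2
read '0': s2 → s2
End state s2 is not accepting.

No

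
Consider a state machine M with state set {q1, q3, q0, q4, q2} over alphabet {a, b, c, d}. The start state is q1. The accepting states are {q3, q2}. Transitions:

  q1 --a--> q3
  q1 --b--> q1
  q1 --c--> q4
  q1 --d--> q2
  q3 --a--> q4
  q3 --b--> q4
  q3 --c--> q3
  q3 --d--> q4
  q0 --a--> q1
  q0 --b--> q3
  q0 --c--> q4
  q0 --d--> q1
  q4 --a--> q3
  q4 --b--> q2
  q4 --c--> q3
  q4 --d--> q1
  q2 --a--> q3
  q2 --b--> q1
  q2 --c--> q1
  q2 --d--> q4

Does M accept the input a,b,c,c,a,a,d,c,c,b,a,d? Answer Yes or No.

q1 → q3 → q4 → q3 → q3 → q4 → q3 → q4 → q3 → q3 → q4 → q3 → q4
End state q4 is not accepting.

No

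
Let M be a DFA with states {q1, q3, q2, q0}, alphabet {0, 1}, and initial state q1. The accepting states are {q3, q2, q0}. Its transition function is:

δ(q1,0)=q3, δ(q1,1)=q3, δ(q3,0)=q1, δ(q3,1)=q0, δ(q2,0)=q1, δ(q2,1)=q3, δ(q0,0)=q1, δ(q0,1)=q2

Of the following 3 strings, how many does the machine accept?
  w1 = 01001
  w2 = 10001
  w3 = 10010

2

w1: Trace: q1 -0-> q3 -1-> q0 -0-> q1 -0-> q3 -1-> q0  → end q0, accepted
w2: Trace: q1 -1-> q3 -0-> q1 -0-> q3 -0-> q1 -1-> q3  → end q3, accepted
w3: Trace: q1 -1-> q3 -0-> q1 -0-> q3 -1-> q0 -0-> q1  → end q1, rejected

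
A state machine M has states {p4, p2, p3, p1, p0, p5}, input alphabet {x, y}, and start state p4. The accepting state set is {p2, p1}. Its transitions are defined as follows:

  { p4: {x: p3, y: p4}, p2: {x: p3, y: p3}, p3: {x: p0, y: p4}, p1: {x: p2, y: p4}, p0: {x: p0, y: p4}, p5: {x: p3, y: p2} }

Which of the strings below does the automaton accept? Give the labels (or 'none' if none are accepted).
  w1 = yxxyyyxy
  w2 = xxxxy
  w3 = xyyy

w1:
  start at p4
  read 'y': p4 → p4
  read 'x': p4 → p3
  read 'x': p3 → p0
  read 'y': p0 → p4
  read 'y': p4 → p4
  read 'y': p4 → p4
  read 'x': p4 → p3
  read 'y': p3 → p4
  end p4, rejected
w2:
  start at p4
  read 'x': p4 → p3
  read 'x': p3 → p0
  read 'x': p0 → p0
  read 'x': p0 → p0
  read 'y': p0 → p4
  end p4, rejected
w3:
  start at p4
  read 'x': p4 → p3
  read 'y': p3 → p4
  read 'y': p4 → p4
  read 'y': p4 → p4
  end p4, rejected

none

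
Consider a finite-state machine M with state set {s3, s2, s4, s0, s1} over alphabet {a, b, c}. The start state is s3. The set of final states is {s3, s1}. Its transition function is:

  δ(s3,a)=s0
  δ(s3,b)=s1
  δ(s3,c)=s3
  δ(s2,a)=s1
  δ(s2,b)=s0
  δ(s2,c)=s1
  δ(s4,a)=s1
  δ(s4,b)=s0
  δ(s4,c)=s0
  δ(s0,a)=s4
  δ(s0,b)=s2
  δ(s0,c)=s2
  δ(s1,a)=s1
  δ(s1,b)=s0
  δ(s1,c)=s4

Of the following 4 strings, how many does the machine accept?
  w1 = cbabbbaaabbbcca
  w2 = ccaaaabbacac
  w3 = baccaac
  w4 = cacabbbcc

w1: s3 → s3 → s1 → s1 → s0 → s2 → s0 → s4 → s1 → s1 → s0 → s2 → s0 → s2 → s1 → s1  → end s1, accepted
w2: s3 → s3 → s3 → s0 → s4 → s1 → s1 → s0 → s2 → s1 → s4 → s1 → s4  → end s4, rejected
w3: s3 → s1 → s1 → s4 → s0 → s4 → s1 → s4  → end s4, rejected
w4: s3 → s3 → s0 → s2 → s1 → s0 → s2 → s0 → s2 → s1  → end s1, accepted

2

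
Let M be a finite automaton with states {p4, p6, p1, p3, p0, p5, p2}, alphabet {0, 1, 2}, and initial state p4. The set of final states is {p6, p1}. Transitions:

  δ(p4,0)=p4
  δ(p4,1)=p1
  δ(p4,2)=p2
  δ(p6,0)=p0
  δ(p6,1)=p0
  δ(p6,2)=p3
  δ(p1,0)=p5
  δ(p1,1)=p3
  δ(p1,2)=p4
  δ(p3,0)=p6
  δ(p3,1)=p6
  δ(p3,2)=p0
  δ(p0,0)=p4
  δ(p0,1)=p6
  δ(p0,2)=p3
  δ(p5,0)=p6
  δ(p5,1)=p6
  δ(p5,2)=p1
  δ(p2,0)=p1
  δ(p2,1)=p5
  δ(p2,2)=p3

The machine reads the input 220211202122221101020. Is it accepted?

No

p4 → p2 → p3 → p6 → p3 → p6 → p0 → p3 → p6 → p3 → p6 → p3 → p0 → p3 → p0 → p6 → p0 → p4 → p1 → p5 → p1 → p5
End state p5 is not accepting.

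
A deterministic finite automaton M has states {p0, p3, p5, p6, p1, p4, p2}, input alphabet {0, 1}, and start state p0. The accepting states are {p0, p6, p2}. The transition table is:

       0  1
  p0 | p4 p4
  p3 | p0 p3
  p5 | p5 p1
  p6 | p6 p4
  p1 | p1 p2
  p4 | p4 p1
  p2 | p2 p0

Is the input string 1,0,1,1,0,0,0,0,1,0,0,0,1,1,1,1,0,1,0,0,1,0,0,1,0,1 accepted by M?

No

p0 → p4 → p4 → p1 → p2 → p2 → p2 → p2 → p2 → p0 → p4 → p4 → p4 → p1 → p2 → p0 → p4 → p4 → p1 → p1 → p1 → p2 → p2 → p2 → p0 → p4 → p1
End state p1 is not accepting.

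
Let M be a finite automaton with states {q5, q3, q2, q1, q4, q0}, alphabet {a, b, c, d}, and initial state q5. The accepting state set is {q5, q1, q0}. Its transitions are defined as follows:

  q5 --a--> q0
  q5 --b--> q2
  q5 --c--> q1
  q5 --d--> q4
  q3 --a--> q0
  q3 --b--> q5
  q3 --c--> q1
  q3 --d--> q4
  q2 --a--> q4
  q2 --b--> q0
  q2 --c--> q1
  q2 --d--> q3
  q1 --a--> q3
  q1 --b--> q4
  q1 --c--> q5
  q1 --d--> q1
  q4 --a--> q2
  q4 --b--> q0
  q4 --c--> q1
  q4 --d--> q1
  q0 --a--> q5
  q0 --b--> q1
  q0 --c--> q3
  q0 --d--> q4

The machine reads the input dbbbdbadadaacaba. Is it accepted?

Yes

q5 → q4 → q0 → q1 → q4 → q1 → q4 → q2 → q3 → q0 → q4 → q2 → q4 → q1 → q3 → q5 → q0
End state q0 is accepting.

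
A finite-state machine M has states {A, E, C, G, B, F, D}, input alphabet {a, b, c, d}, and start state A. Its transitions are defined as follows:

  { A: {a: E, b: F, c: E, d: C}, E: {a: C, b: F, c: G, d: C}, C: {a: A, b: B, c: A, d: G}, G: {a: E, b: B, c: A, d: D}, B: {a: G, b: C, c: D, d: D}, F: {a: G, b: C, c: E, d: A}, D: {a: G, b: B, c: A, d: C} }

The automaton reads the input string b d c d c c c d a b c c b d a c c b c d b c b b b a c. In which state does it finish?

A

Trace: A -b-> F -d-> A -c-> E -d-> C -c-> A -c-> E -c-> G -d-> D -a-> G -b-> B -c-> D -c-> A -b-> F -d-> A -a-> E -c-> G -c-> A -b-> F -c-> E -d-> C -b-> B -c-> D -b-> B -b-> C -b-> B -a-> G -c-> A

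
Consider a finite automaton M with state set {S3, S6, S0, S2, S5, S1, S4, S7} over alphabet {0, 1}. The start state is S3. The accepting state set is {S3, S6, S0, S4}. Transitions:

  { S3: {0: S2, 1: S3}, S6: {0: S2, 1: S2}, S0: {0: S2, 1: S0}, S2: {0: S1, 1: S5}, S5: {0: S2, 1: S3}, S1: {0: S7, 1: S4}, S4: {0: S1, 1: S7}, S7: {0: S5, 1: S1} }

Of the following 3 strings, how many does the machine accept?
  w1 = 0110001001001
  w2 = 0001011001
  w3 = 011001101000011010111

2

w1:
  start at S3
  read '0': S3 → S2
  read '1': S2 → S5
  read '1': S5 → S3
  read '0': S3 → S2
  read '0': S2 → S1
  read '0': S1 → S7
  read '1': S7 → S1
  read '0': S1 → S7
  read '0': S7 → S5
  read '1': S5 → S3
  read '0': S3 → S2
  read '0': S2 → S1
  read '1': S1 → S4
  end S4, accepted
w2:
  start at S3
  read '0': S3 → S2
  read '0': S2 → S1
  read '0': S1 → S7
  read '1': S7 → S1
  read '0': S1 → S7
  read '1': S7 → S1
  read '1': S1 → S4
  read '0': S4 → S1
  read '0': S1 → S7
  read '1': S7 → S1
  end S1, rejected
w3:
  start at S3
  read '0': S3 → S2
  read '1': S2 → S5
  read '1': S5 → S3
  read '0': S3 → S2
  read '0': S2 → S1
  read '1': S1 → S4
  read '1': S4 → S7
  read '0': S7 → S5
  read '1': S5 → S3
  read '0': S3 → S2
  read '0': S2 → S1
  read '0': S1 → S7
  read '0': S7 → S5
  read '1': S5 → S3
  read '1': S3 → S3
  read '0': S3 → S2
  read '1': S2 → S5
  read '0': S5 → S2
  read '1': S2 → S5
  read '1': S5 → S3
  read '1': S3 → S3
  end S3, accepted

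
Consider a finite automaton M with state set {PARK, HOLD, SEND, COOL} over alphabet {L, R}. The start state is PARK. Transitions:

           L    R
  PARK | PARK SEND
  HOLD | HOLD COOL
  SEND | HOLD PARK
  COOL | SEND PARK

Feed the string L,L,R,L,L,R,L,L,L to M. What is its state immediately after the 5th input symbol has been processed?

PARK → PARK → PARK → SEND → HOLD → HOLD
After 5 symbols: HOLD.

HOLD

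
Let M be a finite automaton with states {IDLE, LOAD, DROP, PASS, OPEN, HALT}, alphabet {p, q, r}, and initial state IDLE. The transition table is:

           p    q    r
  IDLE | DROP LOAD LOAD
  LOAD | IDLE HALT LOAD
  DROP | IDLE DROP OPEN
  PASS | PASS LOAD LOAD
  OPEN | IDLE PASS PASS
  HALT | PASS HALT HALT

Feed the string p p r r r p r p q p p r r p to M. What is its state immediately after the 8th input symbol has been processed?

Trace: IDLE -p-> DROP -p-> IDLE -r-> LOAD -r-> LOAD -r-> LOAD -p-> IDLE -r-> LOAD -p-> IDLE
After 8 symbols: IDLE.

IDLE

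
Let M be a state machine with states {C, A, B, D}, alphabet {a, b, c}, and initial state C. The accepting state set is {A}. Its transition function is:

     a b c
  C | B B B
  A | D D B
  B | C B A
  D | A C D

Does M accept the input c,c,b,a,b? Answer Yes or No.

C → B → A → D → A → D
End state D is not accepting.

No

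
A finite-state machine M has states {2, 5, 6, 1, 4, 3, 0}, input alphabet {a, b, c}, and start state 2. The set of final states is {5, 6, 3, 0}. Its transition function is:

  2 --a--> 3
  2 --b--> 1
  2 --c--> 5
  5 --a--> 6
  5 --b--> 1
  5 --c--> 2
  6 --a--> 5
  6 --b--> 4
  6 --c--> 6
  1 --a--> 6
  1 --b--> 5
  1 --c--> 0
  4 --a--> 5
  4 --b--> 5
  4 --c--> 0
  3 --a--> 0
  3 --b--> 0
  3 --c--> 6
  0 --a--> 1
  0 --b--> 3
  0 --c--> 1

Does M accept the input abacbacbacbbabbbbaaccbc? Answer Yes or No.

Yes

2 → 3 → 0 → 1 → 0 → 3 → 0 → 1 → 5 → 6 → 6 → 4 → 5 → 6 → 4 → 5 → 1 → 5 → 6 → 5 → 2 → 5 → 1 → 0
End state 0 is accepting.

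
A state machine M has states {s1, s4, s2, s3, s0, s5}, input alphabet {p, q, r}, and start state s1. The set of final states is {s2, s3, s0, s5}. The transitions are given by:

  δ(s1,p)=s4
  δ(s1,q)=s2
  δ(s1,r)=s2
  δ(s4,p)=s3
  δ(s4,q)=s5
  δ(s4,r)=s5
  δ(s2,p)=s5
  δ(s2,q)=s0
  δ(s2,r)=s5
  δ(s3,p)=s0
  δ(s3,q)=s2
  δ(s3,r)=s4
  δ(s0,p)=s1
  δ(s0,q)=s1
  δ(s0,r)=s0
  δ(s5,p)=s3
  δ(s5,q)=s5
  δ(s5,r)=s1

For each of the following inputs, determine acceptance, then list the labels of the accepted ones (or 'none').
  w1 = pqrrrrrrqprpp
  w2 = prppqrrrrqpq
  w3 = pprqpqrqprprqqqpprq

w1: Trace: s1 -p-> s4 -q-> s5 -r-> s1 -r-> s2 -r-> s5 -r-> s1 -r-> s2 -r-> s5 -q-> s5 -p-> s3 -r-> s4 -p-> s3 -p-> s0  → end s0, accepted
w2: Trace: s1 -p-> s4 -r-> s5 -p-> s3 -p-> s0 -q-> s1 -r-> s2 -r-> s5 -r-> s1 -r-> s2 -q-> s0 -p-> s1 -q-> s2  → end s2, accepted
w3: Trace: s1 -p-> s4 -p-> s3 -r-> s4 -q-> s5 -p-> s3 -q-> s2 -r-> s5 -q-> s5 -p-> s3 -r-> s4 -p-> s3 -r-> s4 -q-> s5 -q-> s5 -q-> s5 -p-> s3 -p-> s0 -r-> s0 -q-> s1  → end s1, rejected

w1, w2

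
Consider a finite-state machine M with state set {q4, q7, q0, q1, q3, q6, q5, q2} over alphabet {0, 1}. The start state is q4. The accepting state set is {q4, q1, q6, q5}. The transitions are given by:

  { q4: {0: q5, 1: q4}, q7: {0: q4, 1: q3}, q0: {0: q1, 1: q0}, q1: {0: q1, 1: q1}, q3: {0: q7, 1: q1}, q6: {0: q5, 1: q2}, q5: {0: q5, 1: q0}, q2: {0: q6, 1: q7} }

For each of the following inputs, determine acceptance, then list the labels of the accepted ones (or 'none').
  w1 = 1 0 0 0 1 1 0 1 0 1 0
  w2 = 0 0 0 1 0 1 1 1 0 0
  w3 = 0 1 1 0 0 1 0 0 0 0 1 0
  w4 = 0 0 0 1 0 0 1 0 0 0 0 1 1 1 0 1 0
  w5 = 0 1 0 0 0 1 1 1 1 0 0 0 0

w1:
  start at q4
  read '1': q4 → q4
  read '0': q4 → q5
  read '0': q5 → q5
  read '0': q5 → q5
  read '1': q5 → q0
  read '1': q0 → q0
  read '0': q0 → q1
  read '1': q1 → q1
  read '0': q1 → q1
  read '1': q1 → q1
  read '0': q1 → q1
  end q1, accepted
w2:
  start at q4
  read '0': q4 → q5
  read '0': q5 → q5
  read '0': q5 → q5
  read '1': q5 → q0
  read '0': q0 → q1
  read '1': q1 → q1
  read '1': q1 → q1
  read '1': q1 → q1
  read '0': q1 → q1
  read '0': q1 → q1
  end q1, accepted
w3:
  start at q4
  read '0': q4 → q5
  read '1': q5 → q0
  read '1': q0 → q0
  read '0': q0 → q1
  read '0': q1 → q1
  read '1': q1 → q1
  read '0': q1 → q1
  read '0': q1 → q1
  read '0': q1 → q1
  read '0': q1 → q1
  read '1': q1 → q1
  read '0': q1 → q1
  end q1, accepted
w4:
  start at q4
  read '0': q4 → q5
  read '0': q5 → q5
  read '0': q5 → q5
  read '1': q5 → q0
  read '0': q0 → q1
  read '0': q1 → q1
  read '1': q1 → q1
  read '0': q1 → q1
  read '0': q1 → q1
  read '0': q1 → q1
  read '0': q1 → q1
  read '1': q1 → q1
  read '1': q1 → q1
  read '1': q1 → q1
  read '0': q1 → q1
  read '1': q1 → q1
  read '0': q1 → q1
  end q1, accepted
w5:
  start at q4
  read '0': q4 → q5
  read '1': q5 → q0
  read '0': q0 → q1
  read '0': q1 → q1
  read '0': q1 → q1
  read '1': q1 → q1
  read '1': q1 → q1
  read '1': q1 → q1
  read '1': q1 → q1
  read '0': q1 → q1
  read '0': q1 → q1
  read '0': q1 → q1
  read '0': q1 → q1
  end q1, accepted

w1, w2, w3, w4, w5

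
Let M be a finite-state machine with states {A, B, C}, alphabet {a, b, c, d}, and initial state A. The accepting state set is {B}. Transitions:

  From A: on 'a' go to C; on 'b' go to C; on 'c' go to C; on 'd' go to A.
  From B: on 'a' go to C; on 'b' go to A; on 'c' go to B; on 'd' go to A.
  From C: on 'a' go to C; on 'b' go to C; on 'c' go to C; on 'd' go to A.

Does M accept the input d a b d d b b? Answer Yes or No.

No

A → A → C → C → A → A → C → C
End state C is not accepting.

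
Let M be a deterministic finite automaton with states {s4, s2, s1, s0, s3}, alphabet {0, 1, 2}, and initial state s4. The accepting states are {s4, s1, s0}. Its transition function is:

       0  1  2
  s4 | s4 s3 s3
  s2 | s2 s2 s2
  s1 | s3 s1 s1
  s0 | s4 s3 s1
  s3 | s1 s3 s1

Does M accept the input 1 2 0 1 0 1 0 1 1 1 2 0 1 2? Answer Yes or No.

s4 → s3 → s1 → s3 → s3 → s1 → s1 → s3 → s3 → s3 → s3 → s1 → s3 → s3 → s1
End state s1 is accepting.

Yes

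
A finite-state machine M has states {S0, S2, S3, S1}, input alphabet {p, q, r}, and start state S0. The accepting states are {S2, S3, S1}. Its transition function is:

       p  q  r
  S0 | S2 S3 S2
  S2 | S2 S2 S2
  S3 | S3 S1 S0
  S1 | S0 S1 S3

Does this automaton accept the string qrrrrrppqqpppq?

Yes

start at S0
read 'q': S0 → S3
read 'r': S3 → S0
read 'r': S0 → S2
read 'r': S2 → S2
read 'r': S2 → S2
read 'r': S2 → S2
read 'p': S2 → S2
read 'p': S2 → S2
read 'q': S2 → S2
read 'q': S2 → S2
read 'p': S2 → S2
read 'p': S2 → S2
read 'p': S2 → S2
read 'q': S2 → S2
End state S2 is accepting.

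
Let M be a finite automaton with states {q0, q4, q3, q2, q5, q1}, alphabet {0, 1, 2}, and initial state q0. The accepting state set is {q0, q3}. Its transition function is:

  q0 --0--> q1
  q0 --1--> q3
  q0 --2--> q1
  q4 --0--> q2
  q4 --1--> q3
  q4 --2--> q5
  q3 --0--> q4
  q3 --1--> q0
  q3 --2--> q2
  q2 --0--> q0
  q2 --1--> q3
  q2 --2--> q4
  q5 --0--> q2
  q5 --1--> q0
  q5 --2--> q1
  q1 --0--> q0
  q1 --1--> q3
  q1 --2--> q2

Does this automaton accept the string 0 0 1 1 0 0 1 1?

Yes

Trace: q0 -0-> q1 -0-> q0 -1-> q3 -1-> q0 -0-> q1 -0-> q0 -1-> q3 -1-> q0
End state q0 is accepting.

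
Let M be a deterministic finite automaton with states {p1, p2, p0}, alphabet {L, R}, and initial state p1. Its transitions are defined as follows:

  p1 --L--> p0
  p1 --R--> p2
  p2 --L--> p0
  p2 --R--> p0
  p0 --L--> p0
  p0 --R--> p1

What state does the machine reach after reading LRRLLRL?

p0

Trace: p1 -L-> p0 -R-> p1 -R-> p2 -L-> p0 -L-> p0 -R-> p1 -L-> p0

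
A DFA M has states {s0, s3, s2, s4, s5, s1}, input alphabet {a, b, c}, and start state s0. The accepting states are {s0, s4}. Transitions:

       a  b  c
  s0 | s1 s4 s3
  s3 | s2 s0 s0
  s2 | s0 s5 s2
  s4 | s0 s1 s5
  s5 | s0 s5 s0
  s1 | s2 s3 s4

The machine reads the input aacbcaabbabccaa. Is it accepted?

start at s0
read 'a': s0 → s1
read 'a': s1 → s2
read 'c': s2 → s2
read 'b': s2 → s5
read 'c': s5 → s0
read 'a': s0 → s1
read 'a': s1 → s2
read 'b': s2 → s5
read 'b': s5 → s5
read 'a': s5 → s0
read 'b': s0 → s4
read 'c': s4 → s5
read 'c': s5 → s0
read 'a': s0 → s1
read 'a': s1 → s2
End state s2 is not accepting.

No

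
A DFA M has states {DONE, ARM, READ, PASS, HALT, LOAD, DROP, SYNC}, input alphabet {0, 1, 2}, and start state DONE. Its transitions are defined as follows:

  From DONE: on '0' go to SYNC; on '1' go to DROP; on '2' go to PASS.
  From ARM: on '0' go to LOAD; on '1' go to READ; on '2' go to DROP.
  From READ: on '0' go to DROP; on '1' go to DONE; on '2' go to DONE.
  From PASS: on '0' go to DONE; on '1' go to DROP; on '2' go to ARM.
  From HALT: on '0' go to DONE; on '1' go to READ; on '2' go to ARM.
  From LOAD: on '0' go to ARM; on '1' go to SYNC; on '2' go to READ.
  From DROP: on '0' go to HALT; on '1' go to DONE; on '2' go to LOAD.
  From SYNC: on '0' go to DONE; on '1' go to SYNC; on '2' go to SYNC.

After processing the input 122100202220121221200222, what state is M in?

SYNC

start at DONE
read '1': DONE → DROP
read '2': DROP → LOAD
read '2': LOAD → READ
read '1': READ → DONE
read '0': DONE → SYNC
read '0': SYNC → DONE
read '2': DONE → PASS
read '0': PASS → DONE
read '2': DONE → PASS
read '2': PASS → ARM
read '2': ARM → DROP
read '0': DROP → HALT
read '1': HALT → READ
read '2': READ → DONE
read '1': DONE → DROP
read '2': DROP → LOAD
read '2': LOAD → READ
read '1': READ → DONE
read '2': DONE → PASS
read '0': PASS → DONE
read '0': DONE → SYNC
read '2': SYNC → SYNC
read '2': SYNC → SYNC
read '2': SYNC → SYNC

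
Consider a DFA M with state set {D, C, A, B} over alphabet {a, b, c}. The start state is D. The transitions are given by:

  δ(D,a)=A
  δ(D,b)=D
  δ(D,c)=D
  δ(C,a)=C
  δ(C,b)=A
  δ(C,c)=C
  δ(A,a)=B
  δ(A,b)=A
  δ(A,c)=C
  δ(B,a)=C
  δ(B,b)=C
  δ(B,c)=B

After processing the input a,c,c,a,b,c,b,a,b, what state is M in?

D → A → C → C → C → A → C → A → B → C

C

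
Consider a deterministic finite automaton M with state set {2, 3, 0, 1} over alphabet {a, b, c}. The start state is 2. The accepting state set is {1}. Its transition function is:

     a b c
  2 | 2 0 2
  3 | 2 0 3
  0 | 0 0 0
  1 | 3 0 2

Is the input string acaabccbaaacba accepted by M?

No

start at 2
read 'a': 2 → 2
read 'c': 2 → 2
read 'a': 2 → 2
read 'a': 2 → 2
read 'b': 2 → 0
read 'c': 0 → 0
read 'c': 0 → 0
read 'b': 0 → 0
read 'a': 0 → 0
read 'a': 0 → 0
read 'a': 0 → 0
read 'c': 0 → 0
read 'b': 0 → 0
read 'a': 0 → 0
End state 0 is not accepting.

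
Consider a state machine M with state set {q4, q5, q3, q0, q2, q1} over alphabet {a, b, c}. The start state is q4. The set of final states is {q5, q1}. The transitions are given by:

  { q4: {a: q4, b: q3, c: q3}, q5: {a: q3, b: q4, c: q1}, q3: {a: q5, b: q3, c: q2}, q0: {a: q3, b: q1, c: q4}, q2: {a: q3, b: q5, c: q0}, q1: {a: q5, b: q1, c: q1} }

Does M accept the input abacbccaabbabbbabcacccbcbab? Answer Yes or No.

No

q4 → q4 → q3 → q5 → q1 → q1 → q1 → q1 → q5 → q3 → q3 → q3 → q5 → q4 → q3 → q3 → q5 → q4 → q3 → q5 → q1 → q1 → q1 → q1 → q1 → q1 → q5 → q4
End state q4 is not accepting.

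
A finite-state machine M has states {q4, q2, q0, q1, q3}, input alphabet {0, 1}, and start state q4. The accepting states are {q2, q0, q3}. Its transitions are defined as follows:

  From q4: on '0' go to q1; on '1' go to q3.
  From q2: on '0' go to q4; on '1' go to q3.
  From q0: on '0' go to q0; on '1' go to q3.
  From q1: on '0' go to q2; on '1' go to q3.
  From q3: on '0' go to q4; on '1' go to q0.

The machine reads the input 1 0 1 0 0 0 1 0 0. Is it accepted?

Trace: q4 -1-> q3 -0-> q4 -1-> q3 -0-> q4 -0-> q1 -0-> q2 -1-> q3 -0-> q4 -0-> q1
End state q1 is not accepting.

No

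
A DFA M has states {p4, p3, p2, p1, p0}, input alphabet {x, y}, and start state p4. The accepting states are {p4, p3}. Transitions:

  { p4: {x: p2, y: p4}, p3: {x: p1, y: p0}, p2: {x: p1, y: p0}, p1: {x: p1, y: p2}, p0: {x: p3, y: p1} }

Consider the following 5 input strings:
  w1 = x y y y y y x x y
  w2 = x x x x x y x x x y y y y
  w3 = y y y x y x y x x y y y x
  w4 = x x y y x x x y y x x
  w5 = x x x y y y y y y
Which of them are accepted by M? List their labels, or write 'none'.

none

w1: Trace: p4 -x-> p2 -y-> p0 -y-> p1 -y-> p2 -y-> p0 -y-> p1 -x-> p1 -x-> p1 -y-> p2  → end p2, rejected
w2: Trace: p4 -x-> p2 -x-> p1 -x-> p1 -x-> p1 -x-> p1 -y-> p2 -x-> p1 -x-> p1 -x-> p1 -y-> p2 -y-> p0 -y-> p1 -y-> p2  → end p2, rejected
w3: Trace: p4 -y-> p4 -y-> p4 -y-> p4 -x-> p2 -y-> p0 -x-> p3 -y-> p0 -x-> p3 -x-> p1 -y-> p2 -y-> p0 -y-> p1 -x-> p1  → end p1, rejected
w4: Trace: p4 -x-> p2 -x-> p1 -y-> p2 -y-> p0 -x-> p3 -x-> p1 -x-> p1 -y-> p2 -y-> p0 -x-> p3 -x-> p1  → end p1, rejected
w5: Trace: p4 -x-> p2 -x-> p1 -x-> p1 -y-> p2 -y-> p0 -y-> p1 -y-> p2 -y-> p0 -y-> p1  → end p1, rejected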